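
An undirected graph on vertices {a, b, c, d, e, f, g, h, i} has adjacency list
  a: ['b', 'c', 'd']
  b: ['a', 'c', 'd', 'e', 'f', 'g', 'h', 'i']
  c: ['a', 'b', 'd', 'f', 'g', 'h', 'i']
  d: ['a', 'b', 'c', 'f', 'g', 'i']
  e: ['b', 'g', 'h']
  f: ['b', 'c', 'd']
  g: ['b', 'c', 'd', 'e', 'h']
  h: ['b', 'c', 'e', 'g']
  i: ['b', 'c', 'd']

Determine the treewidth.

A width-3 tree decomposition is:
Bags: B1 = {b, c, d, g}  B2 = {b, c, d, i}  B3 = {a, b, c, d}  B4 = {b, c, d, f}  B5 = {b, c, g, h}  B6 = {b, e, g, h}
Tree: B1–B2, B2–B3, B1–B4, B1–B5, B5–B6
The largest bag has 4 vertices, giving width 3; this decomposition certifies tw(G) ≤ 3. On the other hand G contains the 4-clique {b, e, g, h}. A clique must lie in a single bag of any decomposition, so no decomposition can have width below 3. Therefore the treewidth is 3.

3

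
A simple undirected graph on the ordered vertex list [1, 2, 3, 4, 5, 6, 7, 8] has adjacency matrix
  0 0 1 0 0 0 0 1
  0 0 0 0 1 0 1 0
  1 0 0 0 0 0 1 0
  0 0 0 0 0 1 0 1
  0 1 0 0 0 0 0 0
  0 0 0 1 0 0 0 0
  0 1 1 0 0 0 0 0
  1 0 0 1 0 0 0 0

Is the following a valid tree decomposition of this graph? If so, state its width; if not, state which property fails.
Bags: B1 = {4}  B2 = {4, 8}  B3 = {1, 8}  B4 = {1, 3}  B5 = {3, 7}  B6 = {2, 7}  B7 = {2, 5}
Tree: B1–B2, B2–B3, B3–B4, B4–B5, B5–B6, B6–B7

A tree decomposition must satisfy three properties: every vertex lies in some bag; for every edge, both endpoints lie together in some bag; and for every vertex, the bags containing it form a connected subtree. Here vertex 6 appears in no bag, so the decomposition is invalid.

No — vertex 6 appears in no bag.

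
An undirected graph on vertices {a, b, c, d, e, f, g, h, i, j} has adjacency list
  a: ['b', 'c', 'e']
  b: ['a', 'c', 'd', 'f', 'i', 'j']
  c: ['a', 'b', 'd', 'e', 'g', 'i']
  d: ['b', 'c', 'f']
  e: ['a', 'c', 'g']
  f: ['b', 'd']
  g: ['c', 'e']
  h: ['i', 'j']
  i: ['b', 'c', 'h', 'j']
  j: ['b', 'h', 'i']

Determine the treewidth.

2

A width-2 tree decomposition is:
Bags: B1 = {b, c, i}  B2 = {b, i, j}  B3 = {a, b, c}  B4 = {b, c, d}  B5 = {h, i, j}  B6 = {b, d, f}  B7 = {a, c, e}  B8 = {c, e, g}
Tree: B1–B2, B1–B3, B3–B4, B2–B5, B4–B6, B3–B7, B7–B8
Each bag holds 3 vertices, so the decomposition has width 2, which upper-bounds the treewidth. For the lower bound, the 3 vertices {c, e, g} are pairwise adjacent, and any tree decomposition puts a clique entirely inside one bag — forcing width ≥ 2. Combining the bounds, tw(G) = 2.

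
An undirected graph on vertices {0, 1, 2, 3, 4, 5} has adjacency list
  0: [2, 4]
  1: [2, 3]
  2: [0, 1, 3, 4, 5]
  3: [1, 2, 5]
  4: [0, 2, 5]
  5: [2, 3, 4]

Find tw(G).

A width-2 tree decomposition is:
Bags: B1 = {2, 3, 5}  B2 = {2, 4, 5}  B3 = {1, 2, 3}  B4 = {0, 2, 4}
Tree: B1–B2, B1–B3, B2–B4
Every bag has size at most 3, so the width is 3 − 1 = 2 and tw(G) ≤ 2. Conversely, {0, 2, 4} is a clique of size 3, and the vertices of any clique must share a bag in every tree decomposition; so some bag has ≥ 3 vertices and tw(G) ≥ 2. Combining the bounds, tw(G) = 2.

2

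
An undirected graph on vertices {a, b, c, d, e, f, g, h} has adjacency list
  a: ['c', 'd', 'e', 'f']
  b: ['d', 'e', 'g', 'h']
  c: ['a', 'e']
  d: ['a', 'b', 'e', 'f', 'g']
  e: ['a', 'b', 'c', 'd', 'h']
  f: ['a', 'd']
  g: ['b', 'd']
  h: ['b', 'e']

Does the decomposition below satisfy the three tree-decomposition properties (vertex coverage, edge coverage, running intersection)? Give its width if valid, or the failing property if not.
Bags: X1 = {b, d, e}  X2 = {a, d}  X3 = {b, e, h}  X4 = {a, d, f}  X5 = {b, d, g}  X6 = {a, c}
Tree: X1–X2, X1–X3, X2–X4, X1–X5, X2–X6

No — edge (e,a) lies in no bag.

A tree decomposition must satisfy three properties: every vertex lies in some bag; for every edge, both endpoints lie together in some bag; and for every vertex, the bags containing it form a connected subtree. Here edge (e,a) lies in no bag, so the decomposition is invalid.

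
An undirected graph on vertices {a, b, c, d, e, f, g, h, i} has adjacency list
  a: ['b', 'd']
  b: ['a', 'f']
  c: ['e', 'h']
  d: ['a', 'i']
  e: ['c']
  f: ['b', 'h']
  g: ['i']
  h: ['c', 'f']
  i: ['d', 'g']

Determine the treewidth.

A width-1 tree decomposition is:
Bags: B1 = {g, i}  B2 = {d, i}  B3 = {a, d}  B4 = {a, b}  B5 = {b, f}  B6 = {f, h}  B7 = {c, h}  B8 = {c, e}
Tree: B1–B2, B2–B3, B3–B4, B4–B5, B5–B6, B6–B7, B7–B8
The largest bag has 2 vertices, giving width 1; this decomposition certifies tw(G) ≤ 1. Any graph with an edge has treewidth ≥ 1, and G has the edge g–i. Therefore the treewidth is 1.

1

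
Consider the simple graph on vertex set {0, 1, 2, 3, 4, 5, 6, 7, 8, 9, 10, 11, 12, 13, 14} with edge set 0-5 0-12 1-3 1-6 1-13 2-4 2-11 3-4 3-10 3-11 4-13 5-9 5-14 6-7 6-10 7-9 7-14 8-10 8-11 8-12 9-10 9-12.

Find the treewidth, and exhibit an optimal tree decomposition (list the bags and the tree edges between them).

Treewidth 3.
Bags: B1 = {0, 5, 12, 14}  B2 = {5, 9, 12, 14}  B3 = {7, 9, 12, 14}  B4 = {7, 8, 9, 12}  B5 = {7, 8, 9, 10}  B6 = {6, 7, 8, 10}  B7 = {6, 8, 10, 11}  B8 = {3, 6, 10, 11}  B9 = {1, 3, 6, 11}  B10 = {1, 2, 3, 11}  B11 = {1, 2, 3, 4}  B12 = {1, 2, 4, 13}
Tree: B1–B2, B2–B3, B3–B4, B4–B5, B5–B6, B6–B7, B7–B8, B8–B9, B9–B10, B10–B11, B11–B12

The largest bag has 4 vertices, giving width 3; this decomposition certifies tw(G) ≤ 3. For the lower bound: the 4 vertex sets {0,5,14}, {12}, {9}, {6,7,8,10} are disjoint, each induces a connected subgraph, and every pair is joined by at least one edge of G. Contracting each set to a single vertex therefore yields K_{4} as a minor, and since treewidth is minor-monotone, tw(G) ≥ tw(K_{4}) = 3. Hence tw(G) = 3 exactly.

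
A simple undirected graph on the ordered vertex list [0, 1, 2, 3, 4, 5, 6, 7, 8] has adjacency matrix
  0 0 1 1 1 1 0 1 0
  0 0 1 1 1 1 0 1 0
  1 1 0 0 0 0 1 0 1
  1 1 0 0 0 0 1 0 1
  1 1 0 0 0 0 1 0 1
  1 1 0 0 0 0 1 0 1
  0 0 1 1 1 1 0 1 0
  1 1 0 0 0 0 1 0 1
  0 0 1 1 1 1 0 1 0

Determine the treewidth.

A width-4 tree decomposition is:
Bags: B1 = {0, 1, 3, 6, 8}  B2 = {0, 1, 5, 6, 8}  B3 = {0, 1, 2, 6, 8}  B4 = {0, 1, 4, 6, 8}  B5 = {0, 1, 6, 7, 8}
Tree: B1–B2, B2–B3, B3–B4, B4–B5
Each bag holds 5 vertices, so the decomposition has width 4, which upper-bounds the treewidth. For the lower bound: the 5 vertex sets {3,6}, {0,5}, {2,8}, {1}, {4} are disjoint, each induces a connected subgraph, and every pair is joined by at least one edge of G. Contracting each set to a single vertex therefore yields K_{5} as a minor, and since treewidth is minor-monotone, tw(G) ≥ tw(K_{5}) = 4. Combining the bounds, tw(G) = 4.

4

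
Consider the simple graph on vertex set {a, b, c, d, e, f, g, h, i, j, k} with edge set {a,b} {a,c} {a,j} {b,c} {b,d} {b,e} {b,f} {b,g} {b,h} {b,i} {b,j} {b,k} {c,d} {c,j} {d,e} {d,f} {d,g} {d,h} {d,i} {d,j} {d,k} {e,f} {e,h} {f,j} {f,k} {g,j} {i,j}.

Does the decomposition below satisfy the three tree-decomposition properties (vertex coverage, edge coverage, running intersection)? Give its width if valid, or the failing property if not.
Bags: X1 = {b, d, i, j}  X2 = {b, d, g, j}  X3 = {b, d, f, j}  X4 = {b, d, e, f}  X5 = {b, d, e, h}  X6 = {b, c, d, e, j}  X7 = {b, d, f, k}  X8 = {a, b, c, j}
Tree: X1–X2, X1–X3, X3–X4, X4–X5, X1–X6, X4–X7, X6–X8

No — bags containing vertex e are not connected in the tree.

A tree decomposition must satisfy three properties: every vertex lies in some bag; for every edge, both endpoints lie together in some bag; and for every vertex, the bags containing it form a connected subtree. Here bags containing vertex e are not connected in the tree, so the decomposition is invalid.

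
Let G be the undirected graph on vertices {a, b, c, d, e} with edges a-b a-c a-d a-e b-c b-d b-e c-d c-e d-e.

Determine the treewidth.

A width-4 tree decomposition is:
Bags: B1 = {a, b, c, d, e}
Tree: (single bag)
A single bag containing all 5 vertices is trivially a valid decomposition of width 4. Conversely, {a, b, c, d, e} is a clique of size 5, and the vertices of any clique must share a bag in every tree decomposition; so some bag has ≥ 5 vertices and tw(G) ≥ 4. Combining the bounds, tw(G) = 4.

4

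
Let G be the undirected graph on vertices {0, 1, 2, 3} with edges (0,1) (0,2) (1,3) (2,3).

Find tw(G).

2

A width-2 tree decomposition is:
Bags: B1 = {0, 2, 3}  B2 = {0, 1, 3}
Tree: B1–B2
Each bag holds 3 vertices, so the decomposition has width 2, which upper-bounds the treewidth. The edges 3–2–0–1–3 form a cycle, so G is not a tree and its treewidth is at least 2. Therefore the treewidth is 2.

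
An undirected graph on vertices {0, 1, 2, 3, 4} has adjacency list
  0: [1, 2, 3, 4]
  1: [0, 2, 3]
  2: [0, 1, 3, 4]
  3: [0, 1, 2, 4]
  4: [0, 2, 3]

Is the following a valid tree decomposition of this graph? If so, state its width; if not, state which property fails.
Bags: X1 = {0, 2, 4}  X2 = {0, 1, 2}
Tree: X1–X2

A tree decomposition must satisfy three properties: every vertex lies in some bag; for every edge, both endpoints lie together in some bag; and for every vertex, the bags containing it form a connected subtree. Here vertex 3 appears in no bag, so the decomposition is invalid.

No — vertex 3 appears in no bag.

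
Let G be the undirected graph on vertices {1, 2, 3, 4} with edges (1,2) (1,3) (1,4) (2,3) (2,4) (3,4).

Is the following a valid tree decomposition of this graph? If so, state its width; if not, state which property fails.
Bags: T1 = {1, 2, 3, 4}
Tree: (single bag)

Yes; width 3.

Every vertex of G appears in some bag (union = {1, 2, 3, 4}); every edge is covered by a bag; and for each vertex v the set of bags containing v is connected in the bag tree. The decomposition is therefore valid. The largest bag has 4 vertices, so the width is 3.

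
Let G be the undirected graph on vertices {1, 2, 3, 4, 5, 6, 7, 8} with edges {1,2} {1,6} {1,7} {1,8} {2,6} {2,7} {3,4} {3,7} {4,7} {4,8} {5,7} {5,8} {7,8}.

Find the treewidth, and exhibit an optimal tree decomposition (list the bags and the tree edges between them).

Treewidth 2.
One such decomposition:
Bags: B1 = {1, 2, 7}  B2 = {1, 7, 8}  B3 = {4, 7, 8}  B4 = {3, 4, 7}  B5 = {1, 2, 6}  B6 = {5, 7, 8}
Tree: B1–B2, B2–B3, B3–B4, B1–B5, B2–B6

The largest bag has 3 vertices, giving width 2; this decomposition certifies tw(G) ≤ 2. On the other hand G contains the 3-clique {1, 2, 6}. A clique must lie in a single bag of any decomposition, so no decomposition can have width below 2. Hence tw(G) = 2 exactly.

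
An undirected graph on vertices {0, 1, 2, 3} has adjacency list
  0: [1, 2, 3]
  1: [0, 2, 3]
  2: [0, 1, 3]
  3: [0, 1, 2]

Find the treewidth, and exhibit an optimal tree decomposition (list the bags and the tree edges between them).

With just one bag of size 4, the width is 4 − 1 = 3, so tw(G) ≤ 3. Conversely, {0, 1, 2, 3} is a clique of size 4, and the vertices of any clique must share a bag in every tree decomposition; so some bag has ≥ 4 vertices and tw(G) ≥ 3. Combining the bounds, tw(G) = 3.

Treewidth 3.
Bags: B1 = {0, 1, 2, 3}
Tree: (single bag)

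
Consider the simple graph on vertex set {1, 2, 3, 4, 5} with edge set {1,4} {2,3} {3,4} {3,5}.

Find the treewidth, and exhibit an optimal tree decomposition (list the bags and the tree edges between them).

Treewidth 1.
One such decomposition:
Bags: B1 = {3, 5}  B2 = {3, 4}  B3 = {1, 4}  B4 = {2, 3}
Tree: B1–B2, B2–B3, B1–B4

Each bag holds 2 vertices, so the decomposition has width 1, which upper-bounds the treewidth. Any graph with an edge has treewidth ≥ 1, and G has the edge 5–3. The upper and lower bounds meet at 1, so that is the treewidth.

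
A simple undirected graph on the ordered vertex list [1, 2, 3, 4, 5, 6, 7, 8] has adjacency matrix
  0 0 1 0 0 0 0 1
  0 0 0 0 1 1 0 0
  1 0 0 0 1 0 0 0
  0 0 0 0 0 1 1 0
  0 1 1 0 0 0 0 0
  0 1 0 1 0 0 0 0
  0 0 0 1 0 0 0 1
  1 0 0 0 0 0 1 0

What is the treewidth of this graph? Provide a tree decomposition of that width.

Every bag has size at most 3, so the width is 3 − 1 = 2 and tw(G) ≤ 2. Since 6–2–5–3–1–8–7–4–6 is a cycle in G, G is not acyclic. Forests are exactly the graphs of treewidth ≤ 1, so tw(G) ≥ 2. The upper and lower bounds meet at 2, so that is the treewidth.

Treewidth 2.
One optimal decomposition is:
Bags: B1 = {2, 5, 6}  B2 = {3, 5, 6}  B3 = {1, 3, 6}  B4 = {1, 6, 8}  B5 = {6, 7, 8}  B6 = {4, 6, 7}
Tree: B1–B2, B2–B3, B3–B4, B4–B5, B5–B6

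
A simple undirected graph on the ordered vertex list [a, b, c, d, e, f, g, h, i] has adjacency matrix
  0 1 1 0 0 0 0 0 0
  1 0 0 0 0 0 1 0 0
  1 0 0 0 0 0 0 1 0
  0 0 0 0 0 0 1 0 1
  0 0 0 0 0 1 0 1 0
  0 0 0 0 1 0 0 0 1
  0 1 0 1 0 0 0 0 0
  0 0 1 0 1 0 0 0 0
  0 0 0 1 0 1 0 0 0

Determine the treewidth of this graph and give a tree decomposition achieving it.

Each bag holds 3 vertices, so the decomposition has width 2, which upper-bounds the treewidth. For the lower bound, G contains the cycle g–d–i–f–e–h–c–a–b–g, so G is not a forest; only forests have treewidth ≤ 1, hence tw(G) ≥ 2. Combining the bounds, tw(G) = 2.

Treewidth 2.
One optimal decomposition is:
Bags: B1 = {d, g, i}  B2 = {f, g, i}  B3 = {e, f, g}  B4 = {e, g, h}  B5 = {c, g, h}  B6 = {a, c, g}  B7 = {a, b, g}
Tree: B1–B2, B2–B3, B3–B4, B4–B5, B5–B6, B6–B7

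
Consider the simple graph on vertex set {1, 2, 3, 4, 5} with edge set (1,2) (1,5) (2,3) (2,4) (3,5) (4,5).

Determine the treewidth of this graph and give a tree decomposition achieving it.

Treewidth 2.
One such decomposition:
Bags: B1 = {1, 2, 5}  B2 = {2, 3, 5}  B3 = {2, 4, 5}
Tree: B1–B2, B2–B3

Each bag holds 3 vertices, so the decomposition has width 2, which upper-bounds the treewidth. Since 1–2–3–5–1 is a cycle in G, G is not acyclic. Forests are exactly the graphs of treewidth ≤ 1, so tw(G) ≥ 2. Hence tw(G) = 2 exactly.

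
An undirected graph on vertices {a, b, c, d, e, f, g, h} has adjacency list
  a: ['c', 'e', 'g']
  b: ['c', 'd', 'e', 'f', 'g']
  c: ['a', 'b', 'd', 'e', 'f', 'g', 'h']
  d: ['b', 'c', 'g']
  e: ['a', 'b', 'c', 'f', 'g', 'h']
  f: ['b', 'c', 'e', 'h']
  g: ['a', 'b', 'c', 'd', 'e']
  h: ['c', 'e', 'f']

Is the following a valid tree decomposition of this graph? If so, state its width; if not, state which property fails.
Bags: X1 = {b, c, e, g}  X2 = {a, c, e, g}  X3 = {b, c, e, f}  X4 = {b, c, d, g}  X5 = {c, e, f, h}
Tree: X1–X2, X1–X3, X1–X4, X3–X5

Yes; width 3.

Checking the three conditions: (i) the bags cover all of {a, b, c, d, e, f, g, h}; (ii) for each edge, some bag contains both endpoints; (iii) the bags containing any fixed vertex form a subtree. All hold, so the decomposition is valid with width 4 − 1 = 3.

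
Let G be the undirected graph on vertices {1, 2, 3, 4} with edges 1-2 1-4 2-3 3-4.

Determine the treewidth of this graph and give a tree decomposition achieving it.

Treewidth 2.
One optimal decomposition is:
Bags: B1 = {1, 2, 4}  B2 = {2, 3, 4}
Tree: B1–B2

Every bag has size at most 3, so the width is 3 − 1 = 2 and tw(G) ≤ 2. Since 4–1–2–3–4 is a cycle in G, G is not acyclic. Forests are exactly the graphs of treewidth ≤ 1, so tw(G) ≥ 2. Hence tw(G) = 2 exactly.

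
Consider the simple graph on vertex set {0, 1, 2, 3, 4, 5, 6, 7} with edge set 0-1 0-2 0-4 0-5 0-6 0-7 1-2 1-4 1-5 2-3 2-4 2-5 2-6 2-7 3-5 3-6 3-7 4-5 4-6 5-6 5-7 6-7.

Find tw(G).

4

A width-4 tree decomposition is:
Bags: B1 = {0, 2, 5, 6, 7}  B2 = {0, 2, 4, 5, 6}  B3 = {2, 3, 5, 6, 7}  B4 = {0, 1, 2, 4, 5}
Tree: B1–B2, B1–B3, B2–B4
Every bag has size at most 5, so the width is 5 − 1 = 4 and tw(G) ≤ 4. Conversely, {0, 1, 2, 4, 5} is a clique of size 5, and the vertices of any clique must share a bag in every tree decomposition; so some bag has ≥ 5 vertices and tw(G) ≥ 4. Therefore the treewidth is 4.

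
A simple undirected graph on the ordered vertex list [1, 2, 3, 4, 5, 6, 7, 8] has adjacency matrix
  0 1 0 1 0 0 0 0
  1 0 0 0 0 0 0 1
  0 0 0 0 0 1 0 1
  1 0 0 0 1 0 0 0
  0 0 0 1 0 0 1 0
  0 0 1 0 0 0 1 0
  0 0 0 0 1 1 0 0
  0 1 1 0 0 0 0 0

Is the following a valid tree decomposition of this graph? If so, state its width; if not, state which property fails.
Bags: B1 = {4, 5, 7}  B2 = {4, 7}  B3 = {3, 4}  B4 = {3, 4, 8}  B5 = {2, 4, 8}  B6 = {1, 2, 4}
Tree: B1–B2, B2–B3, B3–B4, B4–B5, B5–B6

No — vertex 6 appears in no bag.

A tree decomposition must satisfy three properties: every vertex lies in some bag; for every edge, both endpoints lie together in some bag; and for every vertex, the bags containing it form a connected subtree. Here vertex 6 appears in no bag, so the decomposition is invalid.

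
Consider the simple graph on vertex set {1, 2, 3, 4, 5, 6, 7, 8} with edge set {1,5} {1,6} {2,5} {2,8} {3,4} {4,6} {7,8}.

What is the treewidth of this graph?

A width-1 tree decomposition is:
Bags: B1 = {7, 8}  B2 = {2, 8}  B3 = {2, 5}  B4 = {1, 5}  B5 = {1, 6}  B6 = {4, 6}  B7 = {3, 4}
Tree: B1–B2, B2–B3, B3–B4, B4–B5, B5–B6, B6–B7
Every bag has size at most 2, so the width is 2 − 1 = 1 and tw(G) ≤ 1. Since G has at least one edge (e.g. 7–8), it is not an edgeless graph, so tw(G) ≥ 1. Hence tw(G) = 1 exactly.

1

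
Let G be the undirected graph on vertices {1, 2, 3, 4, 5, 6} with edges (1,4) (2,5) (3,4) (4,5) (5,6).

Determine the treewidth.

1

A width-1 tree decomposition is:
Bags: B1 = {4, 5}  B2 = {1, 4}  B3 = {5, 6}  B4 = {2, 5}  B5 = {3, 4}
Tree: B1–B2, B1–B3, B3–B4, B2–B5
Each bag holds 2 vertices, so the decomposition has width 1, which upper-bounds the treewidth. G has an edge, so its treewidth is at least 1. Combining the bounds, tw(G) = 1.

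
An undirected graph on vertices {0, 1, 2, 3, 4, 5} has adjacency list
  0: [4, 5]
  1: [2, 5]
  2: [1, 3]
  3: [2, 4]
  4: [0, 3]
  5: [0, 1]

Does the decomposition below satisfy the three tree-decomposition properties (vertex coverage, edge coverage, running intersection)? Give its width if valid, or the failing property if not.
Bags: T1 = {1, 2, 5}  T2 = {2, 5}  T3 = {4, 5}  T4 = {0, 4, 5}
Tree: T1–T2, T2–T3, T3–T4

A tree decomposition must satisfy three properties: every vertex lies in some bag; for every edge, both endpoints lie together in some bag; and for every vertex, the bags containing it form a connected subtree. Here vertex 3 appears in no bag, so the decomposition is invalid.

No — vertex 3 appears in no bag.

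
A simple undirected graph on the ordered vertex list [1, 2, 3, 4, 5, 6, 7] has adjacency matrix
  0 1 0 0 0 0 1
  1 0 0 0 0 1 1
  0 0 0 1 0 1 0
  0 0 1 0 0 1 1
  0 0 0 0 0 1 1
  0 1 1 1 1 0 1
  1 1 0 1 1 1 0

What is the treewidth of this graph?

A width-2 tree decomposition is:
Bags: B1 = {5, 6, 7}  B2 = {2, 6, 7}  B3 = {4, 6, 7}  B4 = {1, 2, 7}  B5 = {3, 4, 6}
Tree: B1–B2, B1–B3, B2–B4, B3–B5
Each bag holds 3 vertices, so the decomposition has width 2, which upper-bounds the treewidth. For the lower bound, the 3 vertices {1, 2, 7} are pairwise adjacent, and any tree decomposition puts a clique entirely inside one bag — forcing width ≥ 2. The upper and lower bounds meet at 2, so that is the treewidth.

2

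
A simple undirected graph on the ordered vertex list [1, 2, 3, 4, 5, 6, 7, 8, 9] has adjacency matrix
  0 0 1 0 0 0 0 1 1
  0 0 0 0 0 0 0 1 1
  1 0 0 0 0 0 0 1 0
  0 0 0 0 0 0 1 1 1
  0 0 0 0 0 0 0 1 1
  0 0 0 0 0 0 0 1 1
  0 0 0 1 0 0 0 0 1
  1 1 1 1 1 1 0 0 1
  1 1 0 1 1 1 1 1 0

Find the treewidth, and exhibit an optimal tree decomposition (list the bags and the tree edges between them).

Treewidth 2.
One such decomposition:
Bags: B1 = {1, 8, 9}  B2 = {5, 8, 9}  B3 = {6, 8, 9}  B4 = {1, 3, 8}  B5 = {2, 8, 9}  B6 = {4, 8, 9}  B7 = {4, 7, 9}
Tree: B1–B2, B2–B3, B1–B4, B1–B5, B1–B6, B6–B7

Each bag holds 3 vertices, so the decomposition has width 2, which upper-bounds the treewidth. For the lower bound, the 3 vertices {1, 8, 9} are pairwise adjacent, and any tree decomposition puts a clique entirely inside one bag — forcing width ≥ 2. Hence tw(G) = 2 exactly.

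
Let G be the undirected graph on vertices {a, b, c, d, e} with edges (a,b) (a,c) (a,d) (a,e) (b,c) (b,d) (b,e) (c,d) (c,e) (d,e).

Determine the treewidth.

4

A width-4 tree decomposition is:
Bags: B1 = {a, b, c, d, e}
Tree: (single bag)
A single bag containing all 5 vertices is trivially a valid decomposition of width 4. For the lower bound, the 5 vertices {a, b, c, d, e} are pairwise adjacent, and any tree decomposition puts a clique entirely inside one bag — forcing width ≥ 4. Combining the bounds, tw(G) = 4.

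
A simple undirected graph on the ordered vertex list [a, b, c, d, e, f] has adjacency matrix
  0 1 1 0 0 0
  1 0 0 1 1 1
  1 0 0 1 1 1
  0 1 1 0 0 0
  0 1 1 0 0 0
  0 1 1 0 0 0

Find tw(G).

2

A width-2 tree decomposition is:
Bags: B1 = {b, c, d}  B2 = {b, c, e}  B3 = {b, c, f}  B4 = {a, b, c}
Tree: B1–B2, B2–B3, B3–B4
The largest bag has 3 vertices, giving width 2; this decomposition certifies tw(G) ≤ 2. The edges d–c–e–b–d form a cycle, so G is not a tree and its treewidth is at least 2. Hence tw(G) = 2 exactly.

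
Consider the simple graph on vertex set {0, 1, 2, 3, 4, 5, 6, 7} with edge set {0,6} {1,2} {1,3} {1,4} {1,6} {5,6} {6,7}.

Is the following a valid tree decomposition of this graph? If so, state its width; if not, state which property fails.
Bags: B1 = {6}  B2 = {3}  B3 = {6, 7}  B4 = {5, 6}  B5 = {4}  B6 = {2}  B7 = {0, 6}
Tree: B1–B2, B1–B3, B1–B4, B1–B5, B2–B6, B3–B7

No — vertex 1 appears in no bag.

A tree decomposition must satisfy three properties: every vertex lies in some bag; for every edge, both endpoints lie together in some bag; and for every vertex, the bags containing it form a connected subtree. Here vertex 1 appears in no bag, so the decomposition is invalid.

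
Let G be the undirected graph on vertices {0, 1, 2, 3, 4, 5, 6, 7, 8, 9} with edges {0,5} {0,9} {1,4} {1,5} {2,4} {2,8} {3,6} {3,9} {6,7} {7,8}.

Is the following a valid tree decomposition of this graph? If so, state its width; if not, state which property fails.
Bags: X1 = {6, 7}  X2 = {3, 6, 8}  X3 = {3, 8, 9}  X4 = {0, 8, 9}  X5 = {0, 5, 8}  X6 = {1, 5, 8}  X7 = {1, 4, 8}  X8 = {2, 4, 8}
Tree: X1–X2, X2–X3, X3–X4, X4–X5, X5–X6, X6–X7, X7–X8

No — edge (8,7) lies in no bag.

A tree decomposition must satisfy three properties: every vertex lies in some bag; for every edge, both endpoints lie together in some bag; and for every vertex, the bags containing it form a connected subtree. Here edge (8,7) lies in no bag, so the decomposition is invalid.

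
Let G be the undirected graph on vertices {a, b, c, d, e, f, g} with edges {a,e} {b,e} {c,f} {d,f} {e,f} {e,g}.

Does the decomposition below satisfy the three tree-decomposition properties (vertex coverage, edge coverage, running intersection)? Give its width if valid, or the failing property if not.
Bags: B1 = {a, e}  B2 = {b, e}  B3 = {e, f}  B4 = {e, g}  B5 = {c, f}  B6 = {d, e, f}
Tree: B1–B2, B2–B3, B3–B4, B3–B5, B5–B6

No — bags containing vertex e are not connected in the tree.

A tree decomposition must satisfy three properties: every vertex lies in some bag; for every edge, both endpoints lie together in some bag; and for every vertex, the bags containing it form a connected subtree. Here bags containing vertex e are not connected in the tree, so the decomposition is invalid.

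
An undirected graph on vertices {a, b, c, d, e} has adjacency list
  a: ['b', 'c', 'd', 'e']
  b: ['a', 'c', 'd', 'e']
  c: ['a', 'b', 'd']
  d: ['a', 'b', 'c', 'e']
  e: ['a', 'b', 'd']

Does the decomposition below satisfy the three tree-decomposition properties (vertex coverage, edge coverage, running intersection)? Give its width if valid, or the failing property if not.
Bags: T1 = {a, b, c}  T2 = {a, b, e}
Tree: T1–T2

No — vertex d appears in no bag.

A tree decomposition must satisfy three properties: every vertex lies in some bag; for every edge, both endpoints lie together in some bag; and for every vertex, the bags containing it form a connected subtree. Here vertex d appears in no bag, so the decomposition is invalid.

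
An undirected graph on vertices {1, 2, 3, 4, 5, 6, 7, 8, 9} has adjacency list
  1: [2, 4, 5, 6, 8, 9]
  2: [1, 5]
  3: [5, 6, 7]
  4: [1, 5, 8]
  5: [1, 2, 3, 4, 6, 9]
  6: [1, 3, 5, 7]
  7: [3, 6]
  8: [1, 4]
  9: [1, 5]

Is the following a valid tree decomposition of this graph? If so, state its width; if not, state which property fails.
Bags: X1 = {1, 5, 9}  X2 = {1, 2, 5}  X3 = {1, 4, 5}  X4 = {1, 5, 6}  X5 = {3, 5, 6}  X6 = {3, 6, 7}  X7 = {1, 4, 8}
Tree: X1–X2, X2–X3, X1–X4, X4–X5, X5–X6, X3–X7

Yes; width 2.

Checking the three conditions: (i) the bags cover all of {1, 2, 3, 4, 5, 6, 7, 8, 9}; (ii) for each edge, some bag contains both endpoints; (iii) the bags containing any fixed vertex form a subtree. All hold, so the decomposition is valid with width 3 − 1 = 2.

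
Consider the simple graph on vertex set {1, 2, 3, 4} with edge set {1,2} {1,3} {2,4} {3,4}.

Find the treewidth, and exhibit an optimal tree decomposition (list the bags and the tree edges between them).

Each bag holds 3 vertices, so the decomposition has width 2, which upper-bounds the treewidth. Since 3–4–2–1–3 is a cycle in G, G is not acyclic. Forests are exactly the graphs of treewidth ≤ 1, so tw(G) ≥ 2. The upper and lower bounds meet at 2, so that is the treewidth.

Treewidth 2.
One optimal decomposition is:
Bags: B1 = {2, 3, 4}  B2 = {1, 2, 3}
Tree: B1–B2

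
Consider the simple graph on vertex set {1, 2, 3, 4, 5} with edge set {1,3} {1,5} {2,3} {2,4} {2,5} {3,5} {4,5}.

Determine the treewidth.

2

A width-2 tree decomposition is:
Bags: B1 = {2, 3, 5}  B2 = {2, 4, 5}  B3 = {1, 3, 5}
Tree: B1–B2, B1–B3
Each bag holds 3 vertices, so the decomposition has width 2, which upper-bounds the treewidth. On the other hand G contains the 3-clique {1, 3, 5}. A clique must lie in a single bag of any decomposition, so no decomposition can have width below 2. Therefore the treewidth is 2.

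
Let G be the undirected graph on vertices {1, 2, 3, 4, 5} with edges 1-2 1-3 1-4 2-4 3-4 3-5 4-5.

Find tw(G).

2

A width-2 tree decomposition is:
Bags: B1 = {1, 3, 4}  B2 = {1, 2, 4}  B3 = {3, 4, 5}
Tree: B1–B2, B1–B3
The largest bag has 3 vertices, giving width 2; this decomposition certifies tw(G) ≤ 2. For the lower bound, the 3 vertices {1, 2, 4} are pairwise adjacent, and any tree decomposition puts a clique entirely inside one bag — forcing width ≥ 2. The upper and lower bounds meet at 2, so that is the treewidth.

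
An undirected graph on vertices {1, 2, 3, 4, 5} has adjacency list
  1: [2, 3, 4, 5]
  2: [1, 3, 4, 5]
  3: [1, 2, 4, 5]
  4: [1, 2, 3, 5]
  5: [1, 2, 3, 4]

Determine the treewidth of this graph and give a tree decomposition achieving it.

Treewidth 4.
One such decomposition:
Bags: B1 = {1, 2, 3, 4, 5}
Tree: (single bag)

With just one bag of size 5, the width is 5 − 1 = 4, so tw(G) ≤ 4. For the lower bound, the 5 vertices {1, 2, 3, 4, 5} are pairwise adjacent, and any tree decomposition puts a clique entirely inside one bag — forcing width ≥ 4. Combining the bounds, tw(G) = 4.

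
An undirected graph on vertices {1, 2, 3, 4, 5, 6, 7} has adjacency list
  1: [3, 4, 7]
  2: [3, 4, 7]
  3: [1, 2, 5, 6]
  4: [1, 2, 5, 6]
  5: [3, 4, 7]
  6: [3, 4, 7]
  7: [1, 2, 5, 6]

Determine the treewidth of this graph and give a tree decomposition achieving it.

Every bag has size at most 4, so the width is 4 − 1 = 3 and tw(G) ≤ 3. For the lower bound: the 4 vertex sets {1,4}, {2,3}, {7}, {6} are disjoint, each induces a connected subgraph, and every pair is joined by at least one edge of G. Contracting each set to a single vertex therefore yields K_{4} as a minor, and since treewidth is minor-monotone, tw(G) ≥ tw(K_{4}) = 3. Combining the bounds, tw(G) = 3.

Treewidth 3.
Bags: B1 = {1, 3, 4, 7}  B2 = {2, 3, 4, 7}  B3 = {3, 4, 6, 7}  B4 = {3, 4, 5, 7}
Tree: B1–B2, B2–B3, B3–B4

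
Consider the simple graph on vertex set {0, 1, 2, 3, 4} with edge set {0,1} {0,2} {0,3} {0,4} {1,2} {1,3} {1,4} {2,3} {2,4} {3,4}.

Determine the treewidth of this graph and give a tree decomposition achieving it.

A single bag containing all 5 vertices is trivially a valid decomposition of width 4. For the lower bound, the 5 vertices {0, 1, 2, 3, 4} are pairwise adjacent, and any tree decomposition puts a clique entirely inside one bag — forcing width ≥ 4. The upper and lower bounds meet at 4, so that is the treewidth.

Treewidth 4.
Bags: B1 = {0, 1, 2, 3, 4}
Tree: (single bag)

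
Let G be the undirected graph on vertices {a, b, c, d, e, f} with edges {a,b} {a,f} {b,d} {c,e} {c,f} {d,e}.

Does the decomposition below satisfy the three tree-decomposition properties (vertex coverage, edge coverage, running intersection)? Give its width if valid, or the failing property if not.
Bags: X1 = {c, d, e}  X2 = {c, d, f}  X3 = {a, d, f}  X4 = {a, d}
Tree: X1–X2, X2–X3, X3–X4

No — vertex b appears in no bag.

A tree decomposition must satisfy three properties: every vertex lies in some bag; for every edge, both endpoints lie together in some bag; and for every vertex, the bags containing it form a connected subtree. Here vertex b appears in no bag, so the decomposition is invalid.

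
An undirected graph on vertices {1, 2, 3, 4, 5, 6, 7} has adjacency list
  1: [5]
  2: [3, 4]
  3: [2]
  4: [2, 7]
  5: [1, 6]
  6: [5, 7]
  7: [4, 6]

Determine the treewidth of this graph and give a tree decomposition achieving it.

The largest bag has 2 vertices, giving width 1; this decomposition certifies tw(G) ≤ 1. Since G has at least one edge (e.g. 3–2), it is not an edgeless graph, so tw(G) ≥ 1. Combining the bounds, tw(G) = 1.

Treewidth 1.
One optimal decomposition is:
Bags: B1 = {2, 3}  B2 = {2, 4}  B3 = {4, 7}  B4 = {6, 7}  B5 = {5, 6}  B6 = {1, 5}
Tree: B1–B2, B2–B3, B3–B4, B4–B5, B5–B6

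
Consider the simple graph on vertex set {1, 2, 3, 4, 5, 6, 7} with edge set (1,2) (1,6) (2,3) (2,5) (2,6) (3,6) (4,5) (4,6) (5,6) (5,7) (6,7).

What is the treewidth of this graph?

2

A width-2 tree decomposition is:
Bags: B1 = {2, 5, 6}  B2 = {1, 2, 6}  B3 = {4, 5, 6}  B4 = {2, 3, 6}  B5 = {5, 6, 7}
Tree: B1–B2, B1–B3, B1–B4, B3–B5
Every bag has size at most 3, so the width is 3 − 1 = 2 and tw(G) ≤ 2. Conversely, {1, 2, 6} is a clique of size 3, and the vertices of any clique must share a bag in every tree decomposition; so some bag has ≥ 3 vertices and tw(G) ≥ 2. Therefore the treewidth is 2.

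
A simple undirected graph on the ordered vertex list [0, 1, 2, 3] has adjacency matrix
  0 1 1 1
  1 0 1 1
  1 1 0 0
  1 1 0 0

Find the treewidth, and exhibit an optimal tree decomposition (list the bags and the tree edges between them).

Treewidth 2.
One such decomposition:
Bags: B1 = {0, 1, 3}  B2 = {0, 1, 2}
Tree: B1–B2

Each bag holds 3 vertices, so the decomposition has width 2, which upper-bounds the treewidth. For the lower bound, the 3 vertices {0, 1, 2} are pairwise adjacent, and any tree decomposition puts a clique entirely inside one bag — forcing width ≥ 2. The upper and lower bounds meet at 2, so that is the treewidth.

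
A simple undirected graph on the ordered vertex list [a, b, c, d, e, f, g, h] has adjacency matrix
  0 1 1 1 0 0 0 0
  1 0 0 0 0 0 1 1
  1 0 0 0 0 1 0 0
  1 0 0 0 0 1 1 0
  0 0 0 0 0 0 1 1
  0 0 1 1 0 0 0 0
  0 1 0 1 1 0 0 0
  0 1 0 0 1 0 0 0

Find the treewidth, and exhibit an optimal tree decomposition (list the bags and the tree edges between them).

Treewidth 2.
One optimal decomposition is:
Bags: B1 = {c, d, f}  B2 = {a, c, d}  B3 = {a, d, g}  B4 = {a, b, g}  B5 = {b, e, g}  B6 = {b, e, h}
Tree: B1–B2, B2–B3, B3–B4, B4–B5, B5–B6

Each bag holds 3 vertices, so the decomposition has width 2, which upper-bounds the treewidth. For the lower bound, G contains the cycle f–c–a–d–f, so G is not a forest; only forests have treewidth ≤ 1, hence tw(G) ≥ 2. The upper and lower bounds meet at 2, so that is the treewidth.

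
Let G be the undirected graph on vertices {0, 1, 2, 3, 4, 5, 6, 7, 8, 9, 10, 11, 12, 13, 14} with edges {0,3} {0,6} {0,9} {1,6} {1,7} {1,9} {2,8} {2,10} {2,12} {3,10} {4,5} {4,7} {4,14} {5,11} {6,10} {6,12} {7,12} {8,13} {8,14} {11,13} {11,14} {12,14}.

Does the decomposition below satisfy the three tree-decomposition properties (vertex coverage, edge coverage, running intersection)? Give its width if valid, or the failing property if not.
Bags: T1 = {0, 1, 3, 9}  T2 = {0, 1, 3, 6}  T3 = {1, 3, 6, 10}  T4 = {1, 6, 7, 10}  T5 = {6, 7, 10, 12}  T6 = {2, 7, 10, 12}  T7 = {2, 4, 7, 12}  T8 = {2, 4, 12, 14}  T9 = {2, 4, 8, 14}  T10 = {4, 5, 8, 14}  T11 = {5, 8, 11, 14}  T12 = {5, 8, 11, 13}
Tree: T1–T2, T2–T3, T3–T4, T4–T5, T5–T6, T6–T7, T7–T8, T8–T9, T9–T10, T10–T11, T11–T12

Checking the three conditions: (i) the bags cover all of {0, 1, 2, 3, 4, 5, 6, 7, 8, 9, 10, 11, 12, 13, 14}; (ii) for each edge, some bag contains both endpoints; (iii) the bags containing any fixed vertex form a subtree. All hold, so the decomposition is valid with width 4 − 1 = 3.

Yes; width 3.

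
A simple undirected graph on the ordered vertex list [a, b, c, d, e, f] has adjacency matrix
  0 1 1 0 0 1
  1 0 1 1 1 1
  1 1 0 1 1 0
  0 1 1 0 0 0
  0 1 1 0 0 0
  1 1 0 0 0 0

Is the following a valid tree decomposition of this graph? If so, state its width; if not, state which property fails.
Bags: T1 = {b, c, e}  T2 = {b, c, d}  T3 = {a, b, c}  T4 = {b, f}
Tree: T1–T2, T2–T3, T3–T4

No — edge (a,f) lies in no bag.

A tree decomposition must satisfy three properties: every vertex lies in some bag; for every edge, both endpoints lie together in some bag; and for every vertex, the bags containing it form a connected subtree. Here edge (a,f) lies in no bag, so the decomposition is invalid.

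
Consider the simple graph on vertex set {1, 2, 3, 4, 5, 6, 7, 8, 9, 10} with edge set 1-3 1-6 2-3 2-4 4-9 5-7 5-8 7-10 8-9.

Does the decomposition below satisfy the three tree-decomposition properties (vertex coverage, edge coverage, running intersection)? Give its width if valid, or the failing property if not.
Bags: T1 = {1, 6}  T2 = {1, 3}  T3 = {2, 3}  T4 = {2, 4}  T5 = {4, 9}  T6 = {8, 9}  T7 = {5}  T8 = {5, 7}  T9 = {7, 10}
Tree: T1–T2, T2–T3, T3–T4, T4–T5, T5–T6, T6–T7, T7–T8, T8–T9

A tree decomposition must satisfy three properties: every vertex lies in some bag; for every edge, both endpoints lie together in some bag; and for every vertex, the bags containing it form a connected subtree. Here edge (8,5) lies in no bag, so the decomposition is invalid.

No — edge (8,5) lies in no bag.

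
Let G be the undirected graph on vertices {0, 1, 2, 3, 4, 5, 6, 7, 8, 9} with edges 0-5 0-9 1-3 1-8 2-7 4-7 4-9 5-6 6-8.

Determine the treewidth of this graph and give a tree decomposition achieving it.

Treewidth 1.
One such decomposition:
Bags: B1 = {1, 3}  B2 = {1, 8}  B3 = {6, 8}  B4 = {5, 6}  B5 = {0, 5}  B6 = {0, 9}  B7 = {4, 9}  B8 = {4, 7}  B9 = {2, 7}
Tree: B1–B2, B2–B3, B3–B4, B4–B5, B5–B6, B6–B7, B7–B8, B8–B9

The largest bag has 2 vertices, giving width 1; this decomposition certifies tw(G) ≤ 1. G has an edge, so its treewidth is at least 1. Therefore the treewidth is 1.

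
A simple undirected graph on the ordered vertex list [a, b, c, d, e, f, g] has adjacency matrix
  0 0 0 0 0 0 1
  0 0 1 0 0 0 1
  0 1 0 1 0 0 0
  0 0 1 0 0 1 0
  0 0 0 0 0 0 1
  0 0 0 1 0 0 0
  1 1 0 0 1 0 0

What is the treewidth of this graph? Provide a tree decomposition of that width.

Every bag has size at most 2, so the width is 2 − 1 = 1 and tw(G) ≤ 1. Since G has at least one edge (e.g. b–g), it is not an edgeless graph, so tw(G) ≥ 1. The upper and lower bounds meet at 1, so that is the treewidth.

Treewidth 1.
One such decomposition:
Bags: B1 = {b, g}  B2 = {b, c}  B3 = {a, g}  B4 = {e, g}  B5 = {c, d}  B6 = {d, f}
Tree: B1–B2, B1–B3, B1–B4, B2–B5, B5–B6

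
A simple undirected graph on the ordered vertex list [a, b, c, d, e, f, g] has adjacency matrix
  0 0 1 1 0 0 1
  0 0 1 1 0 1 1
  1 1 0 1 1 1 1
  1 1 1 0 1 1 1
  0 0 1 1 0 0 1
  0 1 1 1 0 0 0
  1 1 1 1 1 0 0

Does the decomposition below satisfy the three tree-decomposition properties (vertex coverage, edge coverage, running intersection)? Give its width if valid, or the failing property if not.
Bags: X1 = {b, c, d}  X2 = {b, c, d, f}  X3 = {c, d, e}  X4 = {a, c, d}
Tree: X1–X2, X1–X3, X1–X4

No — vertex g appears in no bag.

A tree decomposition must satisfy three properties: every vertex lies in some bag; for every edge, both endpoints lie together in some bag; and for every vertex, the bags containing it form a connected subtree. Here vertex g appears in no bag, so the decomposition is invalid.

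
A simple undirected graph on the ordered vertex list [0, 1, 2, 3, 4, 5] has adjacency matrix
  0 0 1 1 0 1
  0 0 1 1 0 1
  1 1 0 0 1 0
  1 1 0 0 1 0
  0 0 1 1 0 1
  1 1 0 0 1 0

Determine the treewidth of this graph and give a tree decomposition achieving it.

Every bag has size at most 4, so the width is 4 − 1 = 3 and tw(G) ≤ 3. For the lower bound: the 4 vertex sets {0,2}, {1,5}, {3}, {4} are disjoint, each induces a connected subgraph, and every pair is joined by at least one edge of G. Contracting each set to a single vertex therefore yields K_{4} as a minor, and since treewidth is minor-monotone, tw(G) ≥ tw(K_{4}) = 3. Hence tw(G) = 3 exactly.

Treewidth 3.
One such decomposition:
Bags: B1 = {0, 2, 3, 5}  B2 = {1, 2, 3, 5}  B3 = {2, 3, 4, 5}
Tree: B1–B2, B2–B3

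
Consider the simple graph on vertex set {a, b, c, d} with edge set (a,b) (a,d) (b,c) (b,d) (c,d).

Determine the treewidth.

2

A width-2 tree decomposition is:
Bags: B1 = {b, c, d}  B2 = {a, b, d}
Tree: B1–B2
Each bag holds 3 vertices, so the decomposition has width 2, which upper-bounds the treewidth. Conversely, {b, c, d} is a clique of size 3, and the vertices of any clique must share a bag in every tree decomposition; so some bag has ≥ 3 vertices and tw(G) ≥ 2. Combining the bounds, tw(G) = 2.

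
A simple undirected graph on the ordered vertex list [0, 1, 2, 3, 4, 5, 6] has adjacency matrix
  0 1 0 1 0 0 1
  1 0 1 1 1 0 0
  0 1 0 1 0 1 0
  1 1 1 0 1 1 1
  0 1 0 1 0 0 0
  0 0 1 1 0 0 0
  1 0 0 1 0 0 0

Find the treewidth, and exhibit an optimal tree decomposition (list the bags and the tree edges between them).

Treewidth 2.
Bags: B1 = {2, 3, 5}  B2 = {1, 2, 3}  B3 = {1, 3, 4}  B4 = {0, 1, 3}  B5 = {0, 3, 6}
Tree: B1–B2, B2–B3, B3–B4, B4–B5

Every bag has size at most 3, so the width is 3 − 1 = 2 and tw(G) ≤ 2. For the lower bound, the 3 vertices {0, 1, 3} are pairwise adjacent, and any tree decomposition puts a clique entirely inside one bag — forcing width ≥ 2. Combining the bounds, tw(G) = 2.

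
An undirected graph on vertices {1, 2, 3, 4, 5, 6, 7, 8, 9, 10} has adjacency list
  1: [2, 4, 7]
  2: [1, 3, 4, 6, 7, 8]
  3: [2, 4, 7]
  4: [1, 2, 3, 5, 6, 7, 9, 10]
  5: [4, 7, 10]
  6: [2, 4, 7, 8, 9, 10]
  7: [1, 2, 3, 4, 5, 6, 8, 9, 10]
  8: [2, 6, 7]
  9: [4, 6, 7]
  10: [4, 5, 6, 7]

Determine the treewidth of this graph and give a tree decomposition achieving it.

The largest bag has 4 vertices, giving width 3; this decomposition certifies tw(G) ≤ 3. On the other hand G contains the 4-clique {2, 6, 7, 8}. A clique must lie in a single bag of any decomposition, so no decomposition can have width below 3. Therefore the treewidth is 3.

Treewidth 3.
One such decomposition:
Bags: B1 = {2, 4, 6, 7}  B2 = {1, 2, 4, 7}  B3 = {2, 6, 7, 8}  B4 = {4, 6, 7, 9}  B5 = {2, 3, 4, 7}  B6 = {4, 6, 7, 10}  B7 = {4, 5, 7, 10}
Tree: B1–B2, B1–B3, B1–B4, B2–B5, B4–B6, B6–B7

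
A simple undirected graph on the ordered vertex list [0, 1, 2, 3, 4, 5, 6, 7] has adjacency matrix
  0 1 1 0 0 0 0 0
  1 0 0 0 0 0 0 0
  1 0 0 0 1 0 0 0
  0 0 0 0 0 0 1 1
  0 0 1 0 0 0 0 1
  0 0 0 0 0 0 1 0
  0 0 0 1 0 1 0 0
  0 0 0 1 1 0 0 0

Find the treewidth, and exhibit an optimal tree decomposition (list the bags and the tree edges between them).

Treewidth 1.
One such decomposition:
Bags: B1 = {5, 6}  B2 = {3, 6}  B3 = {3, 7}  B4 = {4, 7}  B5 = {2, 4}  B6 = {0, 2}  B7 = {0, 1}
Tree: B1–B2, B2–B3, B3–B4, B4–B5, B5–B6, B6–B7

Every bag has size at most 2, so the width is 2 − 1 = 1 and tw(G) ≤ 1. G has an edge, so its treewidth is at least 1. The upper and lower bounds meet at 1, so that is the treewidth.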